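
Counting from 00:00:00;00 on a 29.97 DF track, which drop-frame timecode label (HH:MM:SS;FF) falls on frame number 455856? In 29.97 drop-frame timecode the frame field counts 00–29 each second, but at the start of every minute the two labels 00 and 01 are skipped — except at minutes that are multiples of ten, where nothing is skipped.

Ten DF minutes hold 17982 frames, so frame 455856 lies in block 25 (frames 449550–467531) with 6306 frames into that block.
The block's first minute is 1800 frames and the rest 1798 each; 6306 frames reaches minute 3, so 25 × 18 + 3 × 2 = 456 labels have been skipped so far.
Adding those back, label number 455856 + 456 = 456312 at 30 labels/s is 15210 s + 12 f = 4 h 13 min 30 s frame 12, i.e. 04:13:30;12.

04:13:30;12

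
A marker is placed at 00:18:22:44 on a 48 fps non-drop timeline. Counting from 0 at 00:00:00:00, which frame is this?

Total seconds to the label: (0 × 3600 + 18 × 60 + 22) = 1102.
Frame index = 1102 × 48 + 44 = 52940.

52940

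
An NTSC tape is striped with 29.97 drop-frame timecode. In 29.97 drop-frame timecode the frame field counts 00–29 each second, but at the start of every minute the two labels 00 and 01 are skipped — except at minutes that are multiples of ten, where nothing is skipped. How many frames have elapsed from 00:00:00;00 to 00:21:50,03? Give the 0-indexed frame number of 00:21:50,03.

39265

As if non-drop at 30 labels/s: (0 × 3600 + 21 × 60 + 50) × 30 + 3 = 39303.
Minute boundaries passed: 21; those not divisible by 10: 21 − 2 = 19; dropped labels = 2 × 19 = 38.
Actual frame index = 39303 − 38 = 39265.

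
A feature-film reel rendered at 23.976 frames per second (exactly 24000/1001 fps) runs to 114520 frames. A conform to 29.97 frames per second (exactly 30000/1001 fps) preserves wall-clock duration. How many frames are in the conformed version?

143150 frames

Target frames = source frames × (target rate / source rate) = 114520 × (30000/1001)/(24000/1001) = 114520 × 5/4 = 143150.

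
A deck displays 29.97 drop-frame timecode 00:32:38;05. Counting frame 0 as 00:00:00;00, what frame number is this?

Complete 10-minute blocks: 3, each 17982 frames → 53946.
Remaining 2 whole minutes in the current block: 1800 + 1 × 1798 = 3598 frames.
Within the current minute: 38 × 30 + 5 − 2 = 1143 (labels ;00/;01 skipped at this minute). Total = 53946 + 3598 + 1143 = 58687.

58687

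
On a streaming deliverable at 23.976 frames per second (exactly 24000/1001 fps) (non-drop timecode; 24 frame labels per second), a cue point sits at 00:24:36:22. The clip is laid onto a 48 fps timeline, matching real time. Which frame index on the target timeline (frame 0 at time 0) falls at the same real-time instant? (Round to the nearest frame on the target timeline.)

frame 70963

Source frame index: (0×3600 + 24×60 + 36) × 24 + 22 = 35446.
Real time: 35446 / (24000/1001) = 17740723/12000 s.
Target frame: (17740723/12000) × (48) = 17740723/250 ≈ 70962.892 → 70963.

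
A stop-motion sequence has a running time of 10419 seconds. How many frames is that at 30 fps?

Frames = 10419 × 30 = 312570.

312570 frames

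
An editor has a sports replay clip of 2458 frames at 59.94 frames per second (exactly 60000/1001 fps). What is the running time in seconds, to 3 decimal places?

Running time = 2458 × 1001/60000 = 1230229/30000 s ≈ 41.008 s.

41.008 seconds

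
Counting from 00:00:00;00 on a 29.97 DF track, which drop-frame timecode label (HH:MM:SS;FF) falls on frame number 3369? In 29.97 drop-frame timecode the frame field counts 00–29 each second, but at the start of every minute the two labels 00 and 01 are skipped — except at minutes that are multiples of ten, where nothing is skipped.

00:01:52;11

Each 10-minute DF block holds 10 × 60 × 30 − 9 × 2 = 17982 frames. 3369 ÷ 17982 → 0 full blocks, remainder 3369.
Within the partial block the first minute is 1800 frames and each further minute 1798, so 1 further minute boundary passed. Total skipped labels = 18 × 0 + 2 × 1 = 2.
Non-drop label index = 3369 + 2 = 3371; at 30 labels/s that is 00:01:52:11, i.e. DF 00:01:52;11.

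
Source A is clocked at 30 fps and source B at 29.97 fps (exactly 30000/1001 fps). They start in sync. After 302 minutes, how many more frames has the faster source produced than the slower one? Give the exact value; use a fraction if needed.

543600/1001 frames

302 min = 18120 s.
A emits 30 × 18120 = 543600 frames; B emits 30000/1001 × 18120 = 543600000/1001.
Difference = 543600/1001 frames (≈ 543.0569); B is behind A.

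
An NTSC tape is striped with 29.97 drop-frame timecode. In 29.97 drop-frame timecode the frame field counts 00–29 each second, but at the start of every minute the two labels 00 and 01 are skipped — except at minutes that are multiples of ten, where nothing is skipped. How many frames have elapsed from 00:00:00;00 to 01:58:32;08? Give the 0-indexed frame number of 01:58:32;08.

As if non-drop at 30 labels/s: (1 × 3600 + 58 × 60 + 32) × 30 + 8 = 213368.
Minute boundaries passed: 118; those not divisible by 10: 118 − 11 = 107; dropped labels = 2 × 107 = 214.
Actual frame index = 213368 − 214 = 213154.

213154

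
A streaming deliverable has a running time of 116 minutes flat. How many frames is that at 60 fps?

116 min = 6960 s.
Frames = 6960 × 60 = 417600.

417600 frames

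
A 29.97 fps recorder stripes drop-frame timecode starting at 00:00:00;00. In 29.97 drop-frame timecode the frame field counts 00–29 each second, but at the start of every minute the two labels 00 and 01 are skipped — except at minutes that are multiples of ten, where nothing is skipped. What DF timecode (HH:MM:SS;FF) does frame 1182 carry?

Ten DF minutes hold 17982 frames, so frame 1182 lies in block 0 (frames 0–17981) with 1182 frames into that block.
The block's first minute is 1800 frames and the rest 1798 each; 1182 frames reaches minute 0, so 0 × 18 + 0 × 2 = 0 labels have been skipped so far.
Adding those back, label number 1182 + 0 = 1182 at 30 labels/s is 39 s + 12 f = 0 h 0 min 39 s frame 12, i.e. 00:00:39;12.

00:00:39;12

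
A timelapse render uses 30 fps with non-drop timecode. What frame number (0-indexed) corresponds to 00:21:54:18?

frame 39438

Total seconds to the label: (0 × 3600 + 21 × 60 + 54) = 1314.
Frame index = 1314 × 30 + 18 = 39438.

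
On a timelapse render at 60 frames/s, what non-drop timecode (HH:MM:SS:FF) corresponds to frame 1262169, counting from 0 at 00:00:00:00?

05:50:36:09

1262169 ÷ 60 = 21036 full seconds, remainder 9 frames.
21036 s = 5 h 50 min 36 s.
Timecode: 05:50:36:09.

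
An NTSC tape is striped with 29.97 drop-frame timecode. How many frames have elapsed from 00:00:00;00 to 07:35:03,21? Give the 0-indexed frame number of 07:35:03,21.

As if non-drop at 30 labels/s: (7 × 3600 + 35 × 60 + 3) × 30 + 21 = 819111.
Minute boundaries passed: 455; those not divisible by 10: 455 − 45 = 410; dropped labels = 2 × 410 = 820.
Actual frame index = 819111 − 820 = 818291.

818291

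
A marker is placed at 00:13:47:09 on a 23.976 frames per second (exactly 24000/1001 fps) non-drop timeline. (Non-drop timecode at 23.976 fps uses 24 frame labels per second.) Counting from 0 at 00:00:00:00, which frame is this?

Total seconds to the label: (0 × 3600 + 13 × 60 + 47) = 827.
Frame index = 827 × 24 + 9 = 19857.

frame 19857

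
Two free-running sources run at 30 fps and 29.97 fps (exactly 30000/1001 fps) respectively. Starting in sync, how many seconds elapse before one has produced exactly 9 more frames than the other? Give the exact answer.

300.3 seconds

The gap grows by |30000/1001 − 30| = 30/1001 frames per second.
Time for a 9-frame gap: 9 ÷ (30/1001) = 300.3 s.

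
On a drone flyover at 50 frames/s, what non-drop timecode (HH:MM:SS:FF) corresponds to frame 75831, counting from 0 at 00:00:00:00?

75831 ÷ 50 = 1516 full seconds, remainder 31 frames.
1516 s = 0 h 25 min 16 s.
Timecode: 00:25:16:31.

00:25:16:31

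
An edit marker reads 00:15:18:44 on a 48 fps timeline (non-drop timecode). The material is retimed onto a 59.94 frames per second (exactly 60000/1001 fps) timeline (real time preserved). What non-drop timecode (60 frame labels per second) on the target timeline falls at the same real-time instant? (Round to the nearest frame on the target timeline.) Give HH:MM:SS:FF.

Source frame index: (0×3600 + 15×60 + 18) × 48 + 44 = 44108.
Real time: 44108 / (48) = 11027/12 s.
Target frame: (11027/12) × (60000/1001) = 55135000/1001 ≈ 55079.920 → 55080.
At 60 labels/s: frame 55080 → 00:15:18:00.

00:15:18:00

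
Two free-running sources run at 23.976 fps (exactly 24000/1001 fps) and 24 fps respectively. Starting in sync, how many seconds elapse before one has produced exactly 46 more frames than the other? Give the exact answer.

The gap grows by |24 − 24000/1001| = 24/1001 frames per second.
Time for a 46-frame gap: 46 ÷ (24/1001) = 23023/12 s.

23023/12 seconds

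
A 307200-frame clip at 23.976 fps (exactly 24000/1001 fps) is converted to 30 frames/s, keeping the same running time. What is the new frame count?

384384 frames

Target frames = source frames × (target rate / source rate) = 307200 × (30)/(24000/1001) = 307200 × 1001/800 = 384384.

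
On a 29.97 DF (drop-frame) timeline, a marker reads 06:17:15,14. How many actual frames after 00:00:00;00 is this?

678384

As if non-drop at 30 labels/s: (6 × 3600 + 17 × 60 + 15) × 30 + 14 = 679064.
Minute boundaries passed: 377; those not divisible by 10: 377 − 37 = 340; dropped labels = 2 × 340 = 680.
Actual frame index = 679064 − 680 = 678384.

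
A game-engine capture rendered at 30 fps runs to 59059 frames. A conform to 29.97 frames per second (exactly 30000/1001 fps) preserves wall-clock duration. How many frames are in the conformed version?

59000 frames

Target frames = source frames × (target rate / source rate) = 59059 × (30000/1001)/(30) = 59059 × 1000/1001 = 59000.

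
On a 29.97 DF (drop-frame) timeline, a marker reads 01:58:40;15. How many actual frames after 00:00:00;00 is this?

213401

Complete 10-minute blocks: 11, each 17982 frames → 197802.
Remaining 8 whole minutes in the current block: 1800 + 7 × 1798 = 14386 frames.
Within the current minute: 40 × 30 + 15 − 2 = 1213 (labels ;00/;01 skipped at this minute). Total = 197802 + 14386 + 1213 = 213401.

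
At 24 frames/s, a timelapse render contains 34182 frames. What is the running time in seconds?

Running time = 34182 / (24) = 1424.25 s.

1424.25 seconds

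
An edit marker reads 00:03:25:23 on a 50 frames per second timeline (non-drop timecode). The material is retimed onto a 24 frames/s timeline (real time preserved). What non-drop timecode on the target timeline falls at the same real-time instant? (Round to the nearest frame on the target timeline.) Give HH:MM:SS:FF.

00:03:25:11

Source frame index: (0×3600 + 3×60 + 25) × 50 + 23 = 10273.
Real time: 10273 / (50) = 10273/50 s.
Target frame: (10273/50) × (24) = 123276/25 ≈ 4931.040 → 4931.
At 24 labels/s: frame 4931 → 00:03:25:11.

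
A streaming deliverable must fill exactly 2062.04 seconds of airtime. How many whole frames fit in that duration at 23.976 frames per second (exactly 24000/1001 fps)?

Frames = 2062.04 × 24000/1001 = 49488960/1001 ≈ 49439.5205.
Complete frames: 49439.

49439 frames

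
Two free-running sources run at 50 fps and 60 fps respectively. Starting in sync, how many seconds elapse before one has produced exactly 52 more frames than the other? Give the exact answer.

The gap grows by |60 − 50| = 10 frames per second.
Time for a 52-frame gap: 52 ÷ (10) = 5.2 s.

5.2 seconds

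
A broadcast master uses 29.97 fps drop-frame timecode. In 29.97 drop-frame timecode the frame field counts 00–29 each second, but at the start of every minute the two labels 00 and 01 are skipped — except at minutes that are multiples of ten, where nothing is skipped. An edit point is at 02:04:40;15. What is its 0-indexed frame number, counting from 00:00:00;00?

As if non-drop at 30 labels/s: (2 × 3600 + 4 × 60 + 40) × 30 + 15 = 224415.
Minute boundaries passed: 124; those not divisible by 10: 124 − 12 = 112; dropped labels = 2 × 112 = 224.
Actual frame index = 224415 − 224 = 224191.

224191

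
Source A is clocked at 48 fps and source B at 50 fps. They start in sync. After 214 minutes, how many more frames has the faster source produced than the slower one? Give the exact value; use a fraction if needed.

25680 frames

214 min = 12840 s.
A emits 48 × 12840 = 616320 frames; B emits 50 × 12840 = 642000.
Difference = 25680 frames; B is ahead of A.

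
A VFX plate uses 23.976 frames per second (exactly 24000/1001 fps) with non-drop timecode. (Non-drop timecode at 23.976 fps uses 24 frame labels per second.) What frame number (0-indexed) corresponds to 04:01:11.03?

Total seconds to the label: (4 × 3600 + 1 × 60 + 11) = 14471.
Frame index = 14471 × 24 + 3 = 347307.

347307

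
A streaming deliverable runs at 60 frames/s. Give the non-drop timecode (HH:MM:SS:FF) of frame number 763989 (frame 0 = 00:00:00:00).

763989 ÷ 60 = 12733 full seconds, remainder 9 frames.
12733 s = 3 h 32 min 13 s.
Timecode: 03:32:13:09.

03:32:13:09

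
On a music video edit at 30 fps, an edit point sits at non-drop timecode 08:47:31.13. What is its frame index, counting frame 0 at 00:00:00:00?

949543

Total seconds to the label: (8 × 3600 + 47 × 60 + 31) = 31651.
Frame index = 31651 × 30 + 13 = 949543.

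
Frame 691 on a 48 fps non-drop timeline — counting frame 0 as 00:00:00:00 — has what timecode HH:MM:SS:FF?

00:00:14:19

691 ÷ 48 = 14 full seconds, remainder 19 frames.
14 s = 0 h 0 min 14 s.
Timecode: 00:00:14:19.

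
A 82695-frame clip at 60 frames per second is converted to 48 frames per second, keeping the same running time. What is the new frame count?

Target frames = source frames × (target rate / source rate) = 82695 × (48)/(60) = 82695 × 4/5 = 66156.

66156 frames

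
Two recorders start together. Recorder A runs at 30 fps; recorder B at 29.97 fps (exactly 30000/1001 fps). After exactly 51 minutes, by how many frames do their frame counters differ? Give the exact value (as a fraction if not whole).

51 min = 3060 s.
A emits 30 × 3060 = 91800 frames; B emits 30000/1001 × 3060 = 91800000/1001.
Difference = 91800/1001 frames (≈ 91.7083); B is behind A.

91800/1001 frames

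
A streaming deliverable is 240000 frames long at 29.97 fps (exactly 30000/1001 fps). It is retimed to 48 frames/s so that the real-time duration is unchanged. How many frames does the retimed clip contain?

Target frames = source frames × (target rate / source rate) = 240000 × (48)/(30000/1001) = 240000 × 1001/625 = 384384.

384384 frames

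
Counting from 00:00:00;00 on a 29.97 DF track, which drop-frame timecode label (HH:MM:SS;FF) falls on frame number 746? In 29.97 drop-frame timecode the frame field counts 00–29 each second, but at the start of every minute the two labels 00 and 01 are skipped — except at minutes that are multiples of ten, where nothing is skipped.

Each 10-minute DF block holds 10 × 60 × 30 − 9 × 2 = 17982 frames. 746 ÷ 17982 → 0 full blocks, remainder 746.
Within the partial block the first minute is 1800 frames and each further minute 1798, so 0 further minute boundaries passed. Total skipped labels = 18 × 0 + 2 × 0 = 0.
Non-drop label index = 746 + 0 = 746; at 30 labels/s that is 00:00:24:26, i.e. DF 00:00:24;26.

00:00:24;26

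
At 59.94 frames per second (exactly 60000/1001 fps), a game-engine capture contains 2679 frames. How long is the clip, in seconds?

44.69465 seconds

Running time = 2679 / (60000/1001) = 44.69465 s.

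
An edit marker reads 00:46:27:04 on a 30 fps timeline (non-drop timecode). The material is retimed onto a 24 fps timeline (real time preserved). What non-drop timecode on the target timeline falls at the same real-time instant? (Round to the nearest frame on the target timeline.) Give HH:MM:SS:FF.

Source frame index: (0×3600 + 46×60 + 27) × 30 + 4 = 83614.
Real time: 83614 / (30) = 41807/15 s.
Target frame: (41807/15) × (24) = 334456/5 ≈ 66891.200 → 66891.
At 24 labels/s: frame 66891 → 00:46:27:03.

00:46:27:03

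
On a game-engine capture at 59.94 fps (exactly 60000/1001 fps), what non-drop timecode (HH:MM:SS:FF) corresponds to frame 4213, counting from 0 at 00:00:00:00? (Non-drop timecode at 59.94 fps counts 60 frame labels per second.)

00:01:10:13

4213 ÷ 60 = 70 full seconds, remainder 13 frames.
70 s = 0 h 1 min 10 s.
Timecode: 00:01:10:13.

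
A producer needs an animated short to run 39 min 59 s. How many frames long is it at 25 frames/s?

59975 frames

39 min 59 s = 2399 s.
Frames = 2399 × 25 = 59975.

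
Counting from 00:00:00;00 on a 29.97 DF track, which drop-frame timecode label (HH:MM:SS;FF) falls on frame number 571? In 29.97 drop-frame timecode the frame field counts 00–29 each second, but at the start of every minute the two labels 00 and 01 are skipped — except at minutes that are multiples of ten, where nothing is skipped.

00:00:19;01

Each 10-minute DF block holds 10 × 60 × 30 − 9 × 2 = 17982 frames. 571 ÷ 17982 → 0 full blocks, remainder 571.
Within the partial block the first minute is 1800 frames and each further minute 1798, so 0 further minute boundaries passed. Total skipped labels = 18 × 0 + 2 × 0 = 0.
Non-drop label index = 571 + 0 = 571; at 30 labels/s that is 00:00:19:01, i.e. DF 00:00:19;01.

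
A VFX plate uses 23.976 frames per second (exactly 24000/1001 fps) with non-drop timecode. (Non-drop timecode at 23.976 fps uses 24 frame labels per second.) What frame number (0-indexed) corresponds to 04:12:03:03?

frame 362955

Total seconds to the label: (4 × 3600 + 12 × 60 + 3) = 15123.
Frame index = 15123 × 24 + 3 = 362955.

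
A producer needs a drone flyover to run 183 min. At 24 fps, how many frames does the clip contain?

183 min = 10980 s.
Frames = 10980 × 24 = 263520.

263520 frames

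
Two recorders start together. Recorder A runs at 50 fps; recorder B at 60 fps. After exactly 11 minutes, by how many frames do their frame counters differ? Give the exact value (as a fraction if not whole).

11 min = 660 s.
A emits 50 × 660 = 33000 frames; B emits 60 × 660 = 39600.
Difference = 6600 frames; B is ahead of A.

6600 frames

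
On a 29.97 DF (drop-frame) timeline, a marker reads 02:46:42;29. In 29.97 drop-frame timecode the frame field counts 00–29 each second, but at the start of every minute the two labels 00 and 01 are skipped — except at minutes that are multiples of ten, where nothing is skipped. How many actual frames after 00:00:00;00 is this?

Complete 10-minute blocks: 16, each 17982 frames → 287712.
Remaining 6 whole minutes in the current block: 1800 + 5 × 1798 = 10790 frames.
Within the current minute: 42 × 30 + 29 − 2 = 1287 (labels ;00/;01 skipped at this minute). Total = 287712 + 10790 + 1287 = 299789.

299789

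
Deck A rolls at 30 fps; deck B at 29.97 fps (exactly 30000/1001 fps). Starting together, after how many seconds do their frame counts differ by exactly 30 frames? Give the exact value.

1001 seconds

The gap grows by |30000/1001 − 30| = 30/1001 frames per second.
Time for a 30-frame gap: 30 ÷ (30/1001) = 1001 s.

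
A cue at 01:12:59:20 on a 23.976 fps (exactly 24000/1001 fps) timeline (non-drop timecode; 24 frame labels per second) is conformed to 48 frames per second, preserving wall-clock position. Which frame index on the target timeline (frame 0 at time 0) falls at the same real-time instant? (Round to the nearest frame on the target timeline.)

frame 210442

Source frame index: (1×3600 + 12×60 + 59) × 24 + 20 = 105116.
Real time: 105116 / (24000/1001) = 26305279/6000 s.
Target frame: (26305279/6000) × (48) = 26305279/125 ≈ 210442.232 → 210442.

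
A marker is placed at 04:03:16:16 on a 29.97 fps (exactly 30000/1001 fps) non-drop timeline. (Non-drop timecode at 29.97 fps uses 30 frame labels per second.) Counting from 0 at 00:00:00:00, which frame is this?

Total seconds to the label: (4 × 3600 + 3 × 60 + 16) = 14596.
Frame index = 14596 × 30 + 16 = 437896.

437896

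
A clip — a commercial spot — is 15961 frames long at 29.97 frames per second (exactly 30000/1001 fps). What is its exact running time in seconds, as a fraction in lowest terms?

15976961/30000 seconds

Running time = 15961 ÷ (30000/1001) = 15961 × 1001/30000 = 15976961/30000 s.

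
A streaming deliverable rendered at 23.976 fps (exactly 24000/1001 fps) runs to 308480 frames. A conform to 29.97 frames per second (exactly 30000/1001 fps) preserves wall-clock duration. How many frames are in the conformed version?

Target frames = source frames × (target rate / source rate) = 308480 × (30000/1001)/(24000/1001) = 308480 × 5/4 = 385600.

385600 frames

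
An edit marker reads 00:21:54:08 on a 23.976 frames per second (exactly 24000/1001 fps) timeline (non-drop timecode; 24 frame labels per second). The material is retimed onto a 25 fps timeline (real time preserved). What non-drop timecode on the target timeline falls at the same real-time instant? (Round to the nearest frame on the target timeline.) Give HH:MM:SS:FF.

Source frame index: (0×3600 + 21×60 + 54) × 24 + 8 = 31544.
Real time: 31544 / (24000/1001) = 3946943/3000 s.
Target frame: (3946943/3000) × (25) = 3946943/120 ≈ 32891.192 → 32891.
At 25 labels/s: frame 32891 → 00:21:55:16.

00:21:55:16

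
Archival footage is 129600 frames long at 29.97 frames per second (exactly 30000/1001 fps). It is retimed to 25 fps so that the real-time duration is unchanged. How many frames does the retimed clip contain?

108108 frames

Target frames = source frames × (target rate / source rate) = 129600 × (25)/(30000/1001) = 129600 × 1001/1200 = 108108.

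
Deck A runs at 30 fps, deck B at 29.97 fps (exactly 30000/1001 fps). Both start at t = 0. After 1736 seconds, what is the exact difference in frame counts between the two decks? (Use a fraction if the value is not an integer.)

A emits 30 × 1736 = 52080 frames; B emits 30000/1001 × 1736 = 7440000/143.
Difference = 7440/143 frames (≈ 52.0280); B is behind A.

7440/143 frames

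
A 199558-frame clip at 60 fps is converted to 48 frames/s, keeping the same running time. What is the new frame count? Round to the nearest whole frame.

Frames at target rate = 199558 × (48) / (60) = 798232/5 ≈ 159646.400.
Nearest whole frame: 159646.

159646 frames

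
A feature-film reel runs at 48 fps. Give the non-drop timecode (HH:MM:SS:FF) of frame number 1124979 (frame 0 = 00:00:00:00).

1124979 ÷ 48 = 23437 full seconds, remainder 3 frames.
23437 s = 6 h 30 min 37 s.
Timecode: 06:30:37:03.

06:30:37:03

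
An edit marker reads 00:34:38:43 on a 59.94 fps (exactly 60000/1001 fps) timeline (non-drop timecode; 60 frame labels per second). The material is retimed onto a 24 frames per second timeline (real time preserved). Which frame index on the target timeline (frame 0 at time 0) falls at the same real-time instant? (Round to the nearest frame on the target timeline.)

frame 49939

Source frame index: (0×3600 + 34×60 + 38) × 60 + 43 = 124723.
Real time: 124723 / (60000/1001) = 124847723/60000 s.
Target frame: (124847723/60000) × (24) = 124847723/2500 ≈ 49939.089 → 49939.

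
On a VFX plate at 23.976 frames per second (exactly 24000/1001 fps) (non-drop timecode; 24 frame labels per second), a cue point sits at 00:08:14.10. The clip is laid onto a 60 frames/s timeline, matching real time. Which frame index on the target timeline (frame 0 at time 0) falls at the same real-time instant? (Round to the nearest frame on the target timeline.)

Source frame index: (0×3600 + 8×60 + 14) × 24 + 10 = 11866.
Real time: 11866 / (24000/1001) = 5938933/12000 s.
Target frame: (5938933/12000) × (60) = 5938933/200 ≈ 29694.665 → 29695.

frame 29695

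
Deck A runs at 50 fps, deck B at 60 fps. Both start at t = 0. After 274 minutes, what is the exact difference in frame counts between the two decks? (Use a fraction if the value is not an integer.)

274 min = 16440 s.
A emits 50 × 16440 = 822000 frames; B emits 60 × 16440 = 986400.
Difference = 164400 frames; B is ahead of A.

164400 frames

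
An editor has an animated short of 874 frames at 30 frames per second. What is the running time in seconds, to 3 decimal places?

Running time = 874 × 1/30 = 437/15 s ≈ 29.133 s.

29.133 seconds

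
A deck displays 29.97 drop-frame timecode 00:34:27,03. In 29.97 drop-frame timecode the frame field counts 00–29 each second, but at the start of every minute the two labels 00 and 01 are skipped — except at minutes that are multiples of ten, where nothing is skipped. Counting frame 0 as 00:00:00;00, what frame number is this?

61951

As if non-drop at 30 labels/s: (0 × 3600 + 34 × 60 + 27) × 30 + 3 = 62013.
Minute boundaries passed: 34; those not divisible by 10: 34 − 3 = 31; dropped labels = 2 × 31 = 62.
Actual frame index = 62013 − 62 = 61951.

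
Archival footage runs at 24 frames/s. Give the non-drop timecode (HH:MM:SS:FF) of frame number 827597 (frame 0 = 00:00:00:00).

827597 ÷ 24 = 34483 full seconds, remainder 5 frames.
34483 s = 9 h 34 min 43 s.
Timecode: 09:34:43:05.

09:34:43:05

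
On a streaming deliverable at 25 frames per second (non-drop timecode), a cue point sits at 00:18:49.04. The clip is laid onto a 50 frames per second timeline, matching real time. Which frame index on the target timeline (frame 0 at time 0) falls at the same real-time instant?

Source frame index: (0×3600 + 18×60 + 49) × 25 + 4 = 28229.
Real time: 28229 / (25) = 28229/25 s.
Target frame: (28229/25) × (50) = 56458.

frame 56458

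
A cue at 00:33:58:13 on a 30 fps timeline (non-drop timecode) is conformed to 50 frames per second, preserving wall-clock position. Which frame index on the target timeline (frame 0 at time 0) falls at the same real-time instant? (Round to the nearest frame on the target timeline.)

frame 101922

Source frame index: (0×3600 + 33×60 + 58) × 30 + 13 = 61153.
Real time: 61153 / (30) = 61153/30 s.
Target frame: (61153/30) × (50) = 305765/3 ≈ 101921.667 → 101922.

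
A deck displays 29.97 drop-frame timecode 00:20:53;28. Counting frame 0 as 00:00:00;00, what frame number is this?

As if non-drop at 30 labels/s: (0 × 3600 + 20 × 60 + 53) × 30 + 28 = 37618.
Minute boundaries passed: 20; those not divisible by 10: 20 − 2 = 18; dropped labels = 2 × 18 = 36.
Actual frame index = 37618 − 36 = 37582.

37582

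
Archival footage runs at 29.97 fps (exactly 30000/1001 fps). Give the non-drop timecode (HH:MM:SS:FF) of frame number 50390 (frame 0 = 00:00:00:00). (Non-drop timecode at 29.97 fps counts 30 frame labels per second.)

50390 ÷ 30 = 1679 full seconds, remainder 20 frames.
1679 s = 0 h 27 min 59 s.
Timecode: 00:27:59:20.

00:27:59:20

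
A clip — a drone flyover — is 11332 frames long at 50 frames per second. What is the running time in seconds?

Running time = 11332 / (50) = 226.64 s.

226.64 seconds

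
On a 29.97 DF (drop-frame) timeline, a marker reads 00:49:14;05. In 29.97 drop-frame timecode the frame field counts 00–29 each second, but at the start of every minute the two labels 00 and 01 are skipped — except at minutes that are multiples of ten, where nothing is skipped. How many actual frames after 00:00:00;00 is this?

88535

As if non-drop at 30 labels/s: (0 × 3600 + 49 × 60 + 14) × 30 + 5 = 88625.
Minute boundaries passed: 49; those not divisible by 10: 49 − 4 = 45; dropped labels = 2 × 45 = 90.
Actual frame index = 88625 − 90 = 88535.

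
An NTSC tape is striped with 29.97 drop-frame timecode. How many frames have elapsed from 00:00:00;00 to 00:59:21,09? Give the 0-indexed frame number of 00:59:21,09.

As if non-drop at 30 labels/s: (0 × 3600 + 59 × 60 + 21) × 30 + 9 = 106839.
Minute boundaries passed: 59; those not divisible by 10: 59 − 5 = 54; dropped labels = 2 × 54 = 108.
Actual frame index = 106839 − 108 = 106731.

106731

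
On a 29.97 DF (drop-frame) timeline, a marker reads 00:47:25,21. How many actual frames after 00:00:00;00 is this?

Complete 10-minute blocks: 4, each 17982 frames → 71928.
Remaining 7 whole minutes in the current block: 1800 + 6 × 1798 = 12588 frames.
Within the current minute: 25 × 30 + 21 − 2 = 769 (labels ;00/;01 skipped at this minute). Total = 71928 + 12588 + 769 = 85285.

85285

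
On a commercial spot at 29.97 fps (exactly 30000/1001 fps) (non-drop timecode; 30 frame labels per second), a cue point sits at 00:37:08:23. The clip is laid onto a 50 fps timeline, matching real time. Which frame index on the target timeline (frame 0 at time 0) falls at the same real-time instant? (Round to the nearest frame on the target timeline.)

Source frame index: (0×3600 + 37×60 + 8) × 30 + 23 = 66863.
Real time: 66863 / (30000/1001) = 66929863/30000 s.
Target frame: (66929863/30000) × (50) = 66929863/600 ≈ 111549.772 → 111550.

frame 111550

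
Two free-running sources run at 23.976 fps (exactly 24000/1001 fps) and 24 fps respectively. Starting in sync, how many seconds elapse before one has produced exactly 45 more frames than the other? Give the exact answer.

1876.875 seconds

The gap grows by |24 − 24000/1001| = 24/1001 frames per second.
Time for a 45-frame gap: 45 ÷ (24/1001) = 1876.875 s.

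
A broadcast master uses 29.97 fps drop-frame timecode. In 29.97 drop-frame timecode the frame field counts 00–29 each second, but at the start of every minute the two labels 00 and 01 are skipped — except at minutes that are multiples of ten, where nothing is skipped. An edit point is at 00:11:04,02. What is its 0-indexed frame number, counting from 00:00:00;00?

Complete 10-minute blocks: 1, each 17982 frames → 17982.
Remaining 1 whole minute in the current block: 1800 + 0 × 1798 = 1800 frames.
Within the current minute: 4 × 30 + 2 − 2 = 120 (labels ;00/;01 skipped at this minute). Total = 17982 + 1800 + 120 = 19902.

19902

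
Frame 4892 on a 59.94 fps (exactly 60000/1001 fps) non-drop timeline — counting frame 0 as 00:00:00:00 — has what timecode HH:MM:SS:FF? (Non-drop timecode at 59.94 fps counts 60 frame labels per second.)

00:01:21:32

4892 ÷ 60 = 81 full seconds, remainder 32 frames.
81 s = 0 h 1 min 21 s.
Timecode: 00:01:21:32.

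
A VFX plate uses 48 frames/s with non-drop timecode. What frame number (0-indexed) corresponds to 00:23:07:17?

66593

Total seconds to the label: (0 × 3600 + 23 × 60 + 7) = 1387.
Frame index = 1387 × 48 + 17 = 66593.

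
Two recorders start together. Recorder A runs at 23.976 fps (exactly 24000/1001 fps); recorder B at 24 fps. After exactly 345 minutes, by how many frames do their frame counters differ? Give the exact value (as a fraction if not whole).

345 min = 20700 s.
A emits 24000/1001 × 20700 = 496800000/1001 frames; B emits 24 × 20700 = 496800.
Difference = 496800/1001 frames (≈ 496.3037); B is ahead of A.

496800/1001 frames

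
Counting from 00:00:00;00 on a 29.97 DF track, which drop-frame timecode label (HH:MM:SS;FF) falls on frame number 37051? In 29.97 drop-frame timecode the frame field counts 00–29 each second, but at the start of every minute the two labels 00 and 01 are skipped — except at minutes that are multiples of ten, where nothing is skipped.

00:20:36;07

Each 10-minute DF block holds 10 × 60 × 30 − 9 × 2 = 17982 frames. 37051 ÷ 17982 → 2 full blocks, remainder 1087.
Within the partial block the first minute is 1800 frames and each further minute 1798, so 0 further minute boundaries passed. Total skipped labels = 18 × 2 + 2 × 0 = 36.
Non-drop label index = 37051 + 36 = 37087; at 30 labels/s that is 00:20:36:07, i.e. DF 00:20:36;07.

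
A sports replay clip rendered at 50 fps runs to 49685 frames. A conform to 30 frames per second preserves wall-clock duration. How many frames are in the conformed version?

Target frames = source frames × (target rate / source rate) = 49685 × (30)/(50) = 49685 × 3/5 = 29811.

29811 frames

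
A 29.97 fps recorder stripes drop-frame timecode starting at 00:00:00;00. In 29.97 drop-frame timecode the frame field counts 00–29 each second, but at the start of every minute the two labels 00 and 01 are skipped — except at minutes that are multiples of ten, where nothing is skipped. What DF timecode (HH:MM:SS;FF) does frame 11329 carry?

00:06:18;01

Each 10-minute DF block holds 10 × 60 × 30 − 9 × 2 = 17982 frames. 11329 ÷ 17982 → 0 full blocks, remainder 11329.
Within the partial block the first minute is 1800 frames and each further minute 1798, so 6 further minute boundaries passed. Total skipped labels = 18 × 0 + 2 × 6 = 12.
Non-drop label index = 11329 + 12 = 11341; at 30 labels/s that is 00:06:18:01, i.e. DF 00:06:18;01.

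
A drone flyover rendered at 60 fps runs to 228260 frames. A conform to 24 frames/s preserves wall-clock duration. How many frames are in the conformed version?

91304 frames

Target frames = source frames × (target rate / source rate) = 228260 × (24)/(60) = 228260 × 2/5 = 91304.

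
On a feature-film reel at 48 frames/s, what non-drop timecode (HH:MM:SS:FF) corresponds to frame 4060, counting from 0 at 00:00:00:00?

4060 ÷ 48 = 84 full seconds, remainder 28 frames.
84 s = 0 h 1 min 24 s.
Timecode: 00:01:24:28.

00:01:24:28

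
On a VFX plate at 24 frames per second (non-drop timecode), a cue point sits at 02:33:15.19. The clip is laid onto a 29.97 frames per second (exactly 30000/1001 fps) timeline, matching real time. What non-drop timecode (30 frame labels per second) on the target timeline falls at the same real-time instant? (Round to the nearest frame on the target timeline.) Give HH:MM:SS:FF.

Source frame index: (2×3600 + 33×60 + 15) × 24 + 19 = 220699.
Real time: 220699 / (24) = 220699/24 s.
Target frame: (220699/24) × (30000/1001) = 275873750/1001 ≈ 275598.152 → 275598.
At 30 labels/s: frame 275598 → 02:33:06:18.

02:33:06:18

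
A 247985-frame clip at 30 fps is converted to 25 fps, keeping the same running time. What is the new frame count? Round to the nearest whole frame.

206654 frames

Frames at target rate = 247985 × (25) / (30) = 1239925/6 ≈ 206654.167.
Nearest whole frame: 206654.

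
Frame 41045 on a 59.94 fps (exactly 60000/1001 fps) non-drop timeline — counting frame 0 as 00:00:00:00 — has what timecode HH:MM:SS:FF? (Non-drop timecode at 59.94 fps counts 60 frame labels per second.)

00:11:24:05

41045 ÷ 60 = 684 full seconds, remainder 5 frames.
684 s = 0 h 11 min 24 s.
Timecode: 00:11:24:05.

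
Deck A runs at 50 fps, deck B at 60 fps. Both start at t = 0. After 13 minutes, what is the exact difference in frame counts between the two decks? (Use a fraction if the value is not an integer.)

13 min = 780 s.
A emits 50 × 780 = 39000 frames; B emits 60 × 780 = 46800.
Difference = 7800 frames; B is ahead of A.

7800 frames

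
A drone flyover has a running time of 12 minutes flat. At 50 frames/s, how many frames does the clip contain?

12 min = 720 s.
Frames = 720 × 50 = 36000.

36000 frames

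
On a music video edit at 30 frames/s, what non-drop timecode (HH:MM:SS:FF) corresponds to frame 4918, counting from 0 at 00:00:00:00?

4918 ÷ 30 = 163 full seconds, remainder 28 frames.
163 s = 0 h 2 min 43 s.
Timecode: 00:02:43:28.

00:02:43:28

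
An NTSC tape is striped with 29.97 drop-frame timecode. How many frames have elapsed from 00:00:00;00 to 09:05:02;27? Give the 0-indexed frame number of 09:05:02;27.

980105

Complete 10-minute blocks: 54, each 17982 frames → 971028.
Remaining 5 whole minutes in the current block: 1800 + 4 × 1798 = 8992 frames.
Within the current minute: 2 × 30 + 27 − 2 = 85 (labels ;00/;01 skipped at this minute). Total = 971028 + 8992 + 85 = 980105.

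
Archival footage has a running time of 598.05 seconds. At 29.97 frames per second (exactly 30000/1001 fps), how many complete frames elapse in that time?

17923 frames

Frames = 598.05 × 30000/1001 = 17941500/1001 ≈ 17923.5764.
Complete frames: 17923.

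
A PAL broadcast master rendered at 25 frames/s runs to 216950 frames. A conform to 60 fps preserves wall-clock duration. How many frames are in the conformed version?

Target frames = source frames × (target rate / source rate) = 216950 × (60)/(25) = 216950 × 12/5 = 520680.

520680 frames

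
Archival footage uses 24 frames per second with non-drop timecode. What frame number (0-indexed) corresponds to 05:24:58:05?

Total seconds to the label: (5 × 3600 + 24 × 60 + 58) = 19498.
Frame index = 19498 × 24 + 5 = 467957.

frame 467957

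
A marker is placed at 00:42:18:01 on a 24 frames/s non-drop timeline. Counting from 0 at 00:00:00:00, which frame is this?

Total seconds to the label: (0 × 3600 + 42 × 60 + 18) = 2538.
Frame index = 2538 × 24 + 1 = 60913.

frame 60913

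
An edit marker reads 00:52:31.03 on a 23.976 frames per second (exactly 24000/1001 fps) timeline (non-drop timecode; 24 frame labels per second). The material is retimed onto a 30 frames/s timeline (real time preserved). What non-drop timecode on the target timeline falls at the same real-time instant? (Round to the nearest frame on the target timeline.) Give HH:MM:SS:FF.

Source frame index: (0×3600 + 52×60 + 31) × 24 + 3 = 75627.
Real time: 75627 / (24000/1001) = 25234209/8000 s.
Target frame: (25234209/8000) × (30) = 75702627/800 ≈ 94628.284 → 94628.
At 30 labels/s: frame 94628 → 00:52:34:08.

00:52:34:08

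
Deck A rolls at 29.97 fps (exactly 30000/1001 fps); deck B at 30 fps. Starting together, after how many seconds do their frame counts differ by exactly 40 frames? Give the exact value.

The gap grows by |30 − 30000/1001| = 30/1001 frames per second.
Time for a 40-frame gap: 40 ÷ (30/1001) = 4004/3 s.

4004/3 seconds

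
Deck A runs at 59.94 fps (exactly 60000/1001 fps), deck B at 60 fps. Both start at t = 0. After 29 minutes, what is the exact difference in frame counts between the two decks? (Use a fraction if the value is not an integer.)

29 min = 1740 s.
A emits 60000/1001 × 1740 = 104400000/1001 frames; B emits 60 × 1740 = 104400.
Difference = 104400/1001 frames (≈ 104.2957); B is ahead of A.

104400/1001 frames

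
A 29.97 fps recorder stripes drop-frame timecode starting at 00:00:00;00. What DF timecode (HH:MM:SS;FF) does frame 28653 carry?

00:15:56;01

Ten DF minutes hold 17982 frames, so frame 28653 lies in block 1 (frames 17982–35963) with 10671 frames into that block.
The block's first minute is 1800 frames and the rest 1798 each; 10671 frames reaches minute 5, so 1 × 18 + 5 × 2 = 28 labels have been skipped so far.
Adding those back, label number 28653 + 28 = 28681 at 30 labels/s is 956 s + 1 f = 0 h 15 min 56 s frame 1, i.e. 00:15:56;01.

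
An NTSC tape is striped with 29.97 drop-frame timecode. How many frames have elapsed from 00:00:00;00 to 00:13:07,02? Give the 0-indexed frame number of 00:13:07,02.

Complete 10-minute blocks: 1, each 17982 frames → 17982.
Remaining 3 whole minutes in the current block: 1800 + 2 × 1798 = 5396 frames.
Within the current minute: 7 × 30 + 2 − 2 = 210 (labels ;00/;01 skipped at this minute). Total = 17982 + 5396 + 210 = 23588.

23588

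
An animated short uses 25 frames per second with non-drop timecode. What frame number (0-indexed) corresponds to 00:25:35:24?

Total seconds to the label: (0 × 3600 + 25 × 60 + 35) = 1535.
Frame index = 1535 × 25 + 24 = 38399.

frame 38399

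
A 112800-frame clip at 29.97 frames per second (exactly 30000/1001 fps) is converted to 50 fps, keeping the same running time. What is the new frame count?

188188 frames

Target frames = source frames × (target rate / source rate) = 112800 × (50)/(30000/1001) = 112800 × 1001/600 = 188188.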